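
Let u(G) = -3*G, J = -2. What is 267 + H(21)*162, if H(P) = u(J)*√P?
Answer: 267 + 972*√21 ≈ 4721.3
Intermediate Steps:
H(P) = 6*√P (H(P) = (-3*(-2))*√P = 6*√P)
267 + H(21)*162 = 267 + (6*√21)*162 = 267 + 972*√21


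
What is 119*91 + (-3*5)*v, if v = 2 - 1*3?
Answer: 10844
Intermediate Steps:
v = -1 (v = 2 - 3 = -1)
119*91 + (-3*5)*v = 119*91 - 3*5*(-1) = 10829 - 15*(-1) = 10829 + 15 = 10844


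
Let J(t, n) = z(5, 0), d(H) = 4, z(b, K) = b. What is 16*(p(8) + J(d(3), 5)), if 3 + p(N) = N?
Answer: 160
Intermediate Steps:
p(N) = -3 + N
J(t, n) = 5
16*(p(8) + J(d(3), 5)) = 16*((-3 + 8) + 5) = 16*(5 + 5) = 16*10 = 160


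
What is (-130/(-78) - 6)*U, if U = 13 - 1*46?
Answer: 143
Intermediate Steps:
U = -33 (U = 13 - 46 = -33)
(-130/(-78) - 6)*U = (-130/(-78) - 6)*(-33) = (-130*(-1/78) - 6)*(-33) = (5/3 - 6)*(-33) = -13/3*(-33) = 143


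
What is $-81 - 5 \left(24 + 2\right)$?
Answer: $-211$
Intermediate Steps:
$-81 - 5 \left(24 + 2\right) = -81 - 130 = -211$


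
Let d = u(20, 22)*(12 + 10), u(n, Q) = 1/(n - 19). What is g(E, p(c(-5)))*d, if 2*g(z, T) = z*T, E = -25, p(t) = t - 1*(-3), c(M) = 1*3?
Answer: -1650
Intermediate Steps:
u(n, Q) = 1/(-19 + n)
c(M) = 3
p(t) = 3 + t (p(t) = t + 3 = 3 + t)
d = 22 (d = (12 + 10)/(-19 + 20) = 22/1 = 1*22 = 22)
g(z, T) = T*z/2 (g(z, T) = (z*T)/2 = (T*z)/2 = T*z/2)
g(E, p(c(-5)))*d = ((½)*(3 + 3)*(-25))*22 = ((½)*6*(-25))*22 = -75*22 = -1650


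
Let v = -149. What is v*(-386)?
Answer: 57514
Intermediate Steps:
v*(-386) = -149*(-386) = 57514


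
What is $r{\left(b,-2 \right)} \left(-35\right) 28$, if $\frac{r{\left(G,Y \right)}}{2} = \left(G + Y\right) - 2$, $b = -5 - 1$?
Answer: $19600$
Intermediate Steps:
$b = -6$ ($b = -5 - 1 = -6$)
$r{\left(G,Y \right)} = -4 + 2 G + 2 Y$ ($r{\left(G,Y \right)} = 2 \left(\left(G + Y\right) - 2\right) = 2 \left(-2 + G + Y\right) = -4 + 2 G + 2 Y$)
$r{\left(b,-2 \right)} \left(-35\right) 28 = \left(-4 + 2 \left(-6\right) + 2 \left(-2\right)\right) \left(-35\right) 28 = \left(-4 - 12 - 4\right) \left(-35\right) 28 = \left(-20\right) \left(-35\right) 28 = 700 \cdot 28 = 19600$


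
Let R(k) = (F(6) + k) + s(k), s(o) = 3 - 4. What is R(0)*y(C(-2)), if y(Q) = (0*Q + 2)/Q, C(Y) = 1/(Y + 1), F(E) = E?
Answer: -10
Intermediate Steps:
s(o) = -1
R(k) = 5 + k (R(k) = (6 + k) - 1 = 5 + k)
C(Y) = 1/(1 + Y)
y(Q) = 2/Q (y(Q) = (0 + 2)/Q = 2/Q)
R(0)*y(C(-2)) = (5 + 0)*(2/(1/(1 - 2))) = 5*(2/(1/(-1))) = 5*(2/(-1)) = 5*(2*(-1)) = 5*(-2) = -10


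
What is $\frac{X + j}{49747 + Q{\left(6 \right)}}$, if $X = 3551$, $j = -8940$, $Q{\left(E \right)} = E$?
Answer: $- \frac{5389}{49753} \approx -0.10832$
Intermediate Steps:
$\frac{X + j}{49747 + Q{\left(6 \right)}} = \frac{3551 - 8940}{49747 + 6} = - \frac{5389}{49753}$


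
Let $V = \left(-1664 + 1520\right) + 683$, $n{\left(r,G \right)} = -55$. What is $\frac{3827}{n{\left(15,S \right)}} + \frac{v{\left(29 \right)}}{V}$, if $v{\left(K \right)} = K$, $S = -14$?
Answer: $- \frac{187378}{2695} \approx -69.528$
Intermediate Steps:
$V = 539$ ($V = -144 + 683 = 539$)
$\frac{3827}{n{\left(15,S \right)}} + \frac{v{\left(29 \right)}}{V} = \frac{3827}{-55} + \frac{29}{539} = 3827 \left(- \frac{1}{55}\right) + 29 \cdot \frac{1}{539} = - \frac{3827}{55} + \frac{29}{539} = - \frac{187378}{2695}$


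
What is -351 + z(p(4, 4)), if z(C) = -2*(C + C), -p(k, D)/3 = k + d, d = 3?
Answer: -267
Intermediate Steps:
p(k, D) = -9 - 3*k (p(k, D) = -3*(k + 3) = -3*(3 + k) = -9 - 3*k)
z(C) = -4*C
-351 + z(p(4, 4)) = -351 - 4*(-9 - 3*4) = -351 - 4*(-9 - 12) = -351 - 4*(-21) = -351 + 84 = -267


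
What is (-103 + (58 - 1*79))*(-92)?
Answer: 11408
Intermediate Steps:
(-103 + (58 - 1*79))*(-92) = (-103 + (58 - 79))*(-92) = (-103 - 21)*(-92) = -124*(-92) = 11408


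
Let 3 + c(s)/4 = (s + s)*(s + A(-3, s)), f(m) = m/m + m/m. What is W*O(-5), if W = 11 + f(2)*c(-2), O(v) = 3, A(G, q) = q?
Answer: 345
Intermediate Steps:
f(m) = 2 (f(m) = 1 + 1 = 2)
c(s) = -12 + 16*s² (c(s) = -12 + 4*((s + s)*(s + s)) = -12 + 4*((2*s)*(2*s)) = -12 + 4*(4*s²) = -12 + 16*s²)
W = 115 (W = 11 + 2*(-12 + 16*(-2)²) = 11 + 2*(-12 + 16*4) = 11 + 2*(-12 + 64) = 11 + 2*52 = 11 + 104 = 115)
W*O(-5) = 115*3 = 345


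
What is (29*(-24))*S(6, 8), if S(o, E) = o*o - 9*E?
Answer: 25056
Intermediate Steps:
S(o, E) = o**2 - 9*E
(29*(-24))*S(6, 8) = (29*(-24))*(6**2 - 9*8) = -696*(36 - 72) = -696*(-36) = 25056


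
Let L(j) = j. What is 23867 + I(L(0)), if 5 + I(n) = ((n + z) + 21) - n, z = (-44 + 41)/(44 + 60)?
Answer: 2483829/104 ≈ 23883.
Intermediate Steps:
z = -3/104 ≈ -0.028846
I(n) = 1661/104 (I(n) = -5 + (((n - 3/104) + 21) - n) = -5 + (((-3/104 + n) + 21) - n) = -5 + ((2181/104 + n) - n) = -5 + 2181/104 = 1661/104)
23867 + I(L(0)) = 23867 + 1661/104 = 2483829/104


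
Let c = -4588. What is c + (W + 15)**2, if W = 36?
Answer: -1987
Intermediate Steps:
c + (W + 15)**2 = -4588 + (36 + 15)**2 = -4588 + 51**2 = -4588 + 2601 = -1987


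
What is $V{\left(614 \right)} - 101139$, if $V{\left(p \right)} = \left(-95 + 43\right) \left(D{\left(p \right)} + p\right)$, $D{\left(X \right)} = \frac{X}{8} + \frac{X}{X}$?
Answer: $-137110$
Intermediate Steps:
$D{\left(X \right)} = 1 + \frac{X}{8}$ ($D{\left(X \right)} = X \frac{1}{8} + 1 = \frac{X}{8} + 1 = 1 + \frac{X}{8}$)
$V{\left(p \right)} = -52 - \frac{117 p}{2}$ ($V{\left(p \right)} = \left(-95 + 43\right) \left(\left(1 + \frac{p}{8}\right) + p\right) = - 52 \left(1 + \frac{9 p}{8}\right) = -52 - \frac{117 p}{2}$)
$V{\left(614 \right)} - 101139 = \left(-52 - 35919\right) - 101139 = -35971 - 101139 = -137110$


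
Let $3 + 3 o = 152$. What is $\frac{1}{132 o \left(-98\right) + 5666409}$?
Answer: $\frac{1}{5023921} \approx 1.9905 \cdot 10^{-7}$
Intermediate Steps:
$o = \frac{149}{3}$ ($o = -1 + \frac{1}{3} \cdot 152 = -1 + \frac{152}{3} = \frac{149}{3} \approx 49.667$)
$\frac{1}{132 o \left(-98\right) + 5666409} = \frac{1}{132 \cdot \frac{149}{3} \left(-98\right) + 5666409} = \frac{1}{6556 \left(-98\right) + 5666409} = \frac{1}{-642488 + 5666409} = \frac{1}{5023921}$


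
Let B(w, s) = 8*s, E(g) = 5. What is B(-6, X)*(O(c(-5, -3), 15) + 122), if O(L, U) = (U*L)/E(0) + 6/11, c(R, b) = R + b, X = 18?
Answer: 156096/11 ≈ 14191.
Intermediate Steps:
O(L, U) = 6/11 + L*U/5 (O(L, U) = (U*L)/5 + 6/11 = (L*U)*(⅕) + 6*(1/11) = L*U/5 + 6/11 = 6/11 + L*U/5)
B(-6, X)*(O(c(-5, -3), 15) + 122) = (8*18)*((6/11 + (⅕)*(-5 - 3)*15) + 122) = 144*((6/11 + (⅕)*(-8)*15) + 122) = 144*((6/11 - 24) + 122) = 144*(-258/11 + 122) = 144*(1084/11) = 156096/11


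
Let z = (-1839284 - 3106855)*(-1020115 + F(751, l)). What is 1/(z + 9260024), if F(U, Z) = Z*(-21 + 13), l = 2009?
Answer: 1/5125134192017 ≈ 1.9512e-13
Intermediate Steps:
F(U, Z) = -8*Z (F(U, Z) = Z*(-8) = -8*Z)
z = 5125124931993 (z = (-1839284 - 3106855)*(-1020115 - 8*2009) = -4946139*(-1020115 - 16072) = -4946139*(-1036187) = 5125124931993)
1/(z + 9260024) = 1/(5125124931993 + 9260024) = 1/5125134192017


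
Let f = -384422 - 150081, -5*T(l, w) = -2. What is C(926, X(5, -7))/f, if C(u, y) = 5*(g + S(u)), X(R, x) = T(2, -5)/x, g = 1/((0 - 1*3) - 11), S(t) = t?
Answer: -64815/7483042 ≈ -0.0086616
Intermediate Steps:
T(l, w) = ⅖ (T(l, w) = -⅕*(-2) = ⅖)
g = -1/14 (g = 1/((0 - 3) - 11) = 1/(-3 - 11) = 1/(-14) = -1/14 ≈ -0.071429)
X(R, x) = 2/(5*x)
C(u, y) = -5/14 + 5*u (C(u, y) = 5*(-1/14 + u) = -5/14 + 5*u)
f = -534503
C(926, X(5, -7))/f = (-5/14 + 5*926)/(-534503) = (-5/14 + 4630)*(-1/534503) = (64815/14)*(-1/534503) = -64815/7483042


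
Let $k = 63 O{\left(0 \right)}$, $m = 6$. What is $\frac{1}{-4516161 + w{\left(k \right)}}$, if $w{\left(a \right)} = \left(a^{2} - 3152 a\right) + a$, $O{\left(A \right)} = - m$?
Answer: $- \frac{1}{3182199} \approx -3.1425 \cdot 10^{-7}$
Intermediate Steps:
$O{\left(A \right)} = -6$ ($O{\left(A \right)} = \left(-1\right) 6 = -6$)
$k = -378$ ($k = 63 \left(-6\right) = -378$)
$w{\left(a \right)} = a^{2} - 3151 a$
$\frac{1}{-4516161 + w{\left(k \right)}} = \frac{1}{-4516161 - 378 \left(-3151 - 378\right)} = \frac{1}{-4516161 - -1333962} = \frac{1}{-4516161 + 1333962} = \frac{1}{-3182199} = - \frac{1}{3182199}$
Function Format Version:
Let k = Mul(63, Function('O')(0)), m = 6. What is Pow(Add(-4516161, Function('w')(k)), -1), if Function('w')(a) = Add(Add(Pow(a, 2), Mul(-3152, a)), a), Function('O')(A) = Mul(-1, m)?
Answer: Rational(-1, 3182199) ≈ -3.1425e-7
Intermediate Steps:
Function('O')(A) = -6 (Function('O')(A) = Mul(-1, 6) = -6)
k = -378 (k = Mul(63, -6) = -378)
Function('w')(a) = Add(Pow(a, 2), Mul(-3151, a))
Pow(Add(-4516161, Function('w')(k)), -1) = Pow(Add(-4516161, Mul(-378, Add(-3151, -378))), -1) = Pow(Add(-4516161, Mul(-378, -3529)), -1) = Pow(Add(-4516161, 1333962), -1) = Pow(-3182199, -1) = Rational(-1, 3182199)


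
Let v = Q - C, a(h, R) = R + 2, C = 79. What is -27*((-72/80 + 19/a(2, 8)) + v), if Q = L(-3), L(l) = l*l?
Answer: 1863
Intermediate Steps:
L(l) = l²
Q = 9 (Q = (-3)² = 9)
a(h, R) = 2 + R
v = -70 (v = 9 - 1*79 = 9 - 79 = -70)
-27*((-72/80 + 19/a(2, 8)) + v) = -27*((-72/80 + 19/(2 + 8)) - 70) = -27*((-72*1/80 + 19/10) - 70) = -27*((-9/10 + 19*(⅒)) - 70) = -27*((-9/10 + 19/10) - 70) = -27*(1 - 70) = -27*(-69) = 1863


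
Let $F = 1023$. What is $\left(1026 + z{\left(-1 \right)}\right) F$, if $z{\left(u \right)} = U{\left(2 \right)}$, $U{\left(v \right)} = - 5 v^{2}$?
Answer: $1029138$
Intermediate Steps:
$z{\left(u \right)} = -20$ ($z{\left(u \right)} = - 5 \cdot 2^{2} = \left(-5\right) 4 = -20$)
$\left(1026 + z{\left(-1 \right)}\right) F = \left(1026 - 20\right) 1023 = 1006 \cdot 1023 = 1029138$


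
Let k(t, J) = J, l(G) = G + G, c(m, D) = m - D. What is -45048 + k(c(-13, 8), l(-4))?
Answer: -45056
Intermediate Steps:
l(G) = 2*G
-45048 + k(c(-13, 8), l(-4)) = -45048 + 2*(-4) = -45048 - 8 = -45056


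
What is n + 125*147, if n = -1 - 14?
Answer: 18360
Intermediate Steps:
n = -15
n + 125*147 = -15 + 125*147 = -15 + 18375 = 18360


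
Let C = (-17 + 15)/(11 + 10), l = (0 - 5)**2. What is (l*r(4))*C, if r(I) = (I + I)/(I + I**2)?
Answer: -20/21 ≈ -0.95238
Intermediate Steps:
r(I) = 2*I/(I + I**2) (r(I) = (2*I)/(I + I**2) = 2*I/(I + I**2))
l = 25 (l = (-5)**2 = 25)
C = -2/21 ≈ -0.095238
(l*r(4))*C = (25*(2/(1 + 4)))*(-2/21) = (25*(2/5))*(-2/21) = 10*(-2/21) = -20/21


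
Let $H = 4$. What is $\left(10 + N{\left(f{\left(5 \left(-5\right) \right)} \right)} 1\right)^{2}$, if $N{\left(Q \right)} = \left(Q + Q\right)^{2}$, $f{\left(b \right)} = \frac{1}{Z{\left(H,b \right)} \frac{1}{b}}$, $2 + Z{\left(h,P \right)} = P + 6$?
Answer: $\frac{47748100}{194481} \approx 245.52$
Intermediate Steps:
$Z{\left(h,P \right)} = 4 + P$ ($Z{\left(h,P \right)} = -2 + \left(P + 6\right) = -2 + \left(6 + P\right) = 4 + P$)
$f{\left(b \right)} = \frac{b}{4 + b}$ ($f{\left(b \right)} = \frac{1}{\left(4 + b\right) \frac{1}{b}} = \frac{1}{\frac{1}{b} \left(4 + b\right)} = \frac{b}{4 + b}$)
$N{\left(Q \right)} = 4 Q^{2}$ ($N{\left(Q \right)} = \left(2 Q\right)^{2} = 4 Q^{2}$)
$\left(10 + N{\left(f{\left(5 \left(-5\right) \right)} \right)} 1\right)^{2} = \left(10 + 4 \left(\frac{5 \left(-5\right)}{4 + 5 \left(-5\right)}\right)^{2} \cdot 1\right)^{2} = \left(10 + 4 \left(- \frac{25}{4 - 25}\right)^{2} \cdot 1\right)^{2} = \left(10 + 4 \left(- \frac{25}{-21}\right)^{2} \cdot 1\right)^{2} = \left(10 + 4 \left(\left(-25\right) \left(- \frac{1}{21}\right)\right)^{2} \cdot 1\right)^{2} = \left(10 + 4 \left(\frac{25}{21}\right)^{2} \cdot 1\right)^{2} = \left(10 + 4 \cdot \frac{625}{441} \cdot 1\right)^{2} = \left(10 + \frac{2500}{441} \cdot 1\right)^{2} = \left(10 + \frac{2500}{441}\right)^{2} = \left(\frac{6910}{441}\right)^{2} = \frac{47748100}{194481}$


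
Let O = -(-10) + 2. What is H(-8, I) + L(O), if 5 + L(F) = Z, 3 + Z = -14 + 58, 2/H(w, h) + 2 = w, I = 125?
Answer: 179/5 ≈ 35.800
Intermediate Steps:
H(w, h) = 2/(-2 + w)
O = 12 (O = -5*(-2) + 2 = 10 + 2 = 12)
Z = 41 (Z = -3 + (-14 + 58) = -3 + 44 = 41)
L(F) = 36 (L(F) = -5 + 41 = 36)
H(-8, I) + L(O) = 2/(-2 - 8) + 36 = 2/(-10) + 36 = 2*(-⅒) + 36 = -⅕ + 36 = 179/5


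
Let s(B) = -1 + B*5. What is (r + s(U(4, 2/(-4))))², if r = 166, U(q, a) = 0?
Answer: 27225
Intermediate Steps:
s(B) = -1 + 5*B
(r + s(U(4, 2/(-4))))² = (166 + (-1 + 5*0))² = (166 + (-1 + 0))² = (166 - 1)² = 165² = 27225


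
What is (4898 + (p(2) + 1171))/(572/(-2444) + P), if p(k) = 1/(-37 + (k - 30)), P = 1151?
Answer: 9270374/1757795 ≈ 5.2739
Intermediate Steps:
p(k) = 1/(-67 + k) (p(k) = 1/(-37 + (-30 + k)) = 1/(-67 + k))
(4898 + (p(2) + 1171))/(572/(-2444) + P) = (4898 + (1/(-67 + 2) + 1171))/(572/(-2444) + 1151) = (4898 + (1/(-65) + 1171))/(572*(-1/2444) + 1151) = (4898 + (-1/65 + 1171))/(-11/47 + 1151) = (4898 + 76114/65)/(54086/47) = (394484/65)*(47/54086) = 9270374/1757795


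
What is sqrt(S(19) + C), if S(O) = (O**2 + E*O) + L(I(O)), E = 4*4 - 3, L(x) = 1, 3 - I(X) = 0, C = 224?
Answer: 7*sqrt(17) ≈ 28.862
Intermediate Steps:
I(X) = 3 (I(X) = 3 - 1*0 = 3 + 0 = 3)
E = 13 (E = 16 - 3 = 13)
S(O) = 1 + O**2 + 13*O (S(O) = (O**2 + 13*O) + 1 = 1 + O**2 + 13*O)
sqrt(S(19) + C) = sqrt((1 + 19**2 + 13*19) + 224) = sqrt((1 + 361 + 247) + 224) = sqrt(609 + 224) = sqrt(833) = 7*sqrt(17)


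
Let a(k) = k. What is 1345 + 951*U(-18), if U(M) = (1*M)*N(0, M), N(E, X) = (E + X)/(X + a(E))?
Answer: -15773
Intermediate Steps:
N(E, X) = 1 (N(E, X) = (E + X)/(X + E) = (E + X)/(E + X) = 1)
U(M) = M (U(M) = (1*M)*1 = M*1 = M)
1345 + 951*U(-18) = 1345 + 951*(-18) = 1345 - 17118 = -15773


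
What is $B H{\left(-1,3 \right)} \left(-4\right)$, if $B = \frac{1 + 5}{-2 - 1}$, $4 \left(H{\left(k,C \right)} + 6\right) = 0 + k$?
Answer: $-50$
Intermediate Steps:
$H{\left(k,C \right)} = -6 + \frac{k}{4}$ ($H{\left(k,C \right)} = -6 + \frac{0 + k}{4} = -6 + \frac{k}{4}$)
$B = -2$ ($B = \frac{6}{-3} = 6 \left(- \frac{1}{3}\right) = -2$)
$B H{\left(-1,3 \right)} \left(-4\right) = - 2 \left(-6 + \frac{1}{4} \left(-1\right)\right) \left(-4\right) = - 2 \left(-6 - \frac{1}{4}\right) \left(-4\right) = \left(-2\right) \left(- \frac{25}{4}\right) \left(-4\right) = \frac{25}{2} \left(-4\right) = -50$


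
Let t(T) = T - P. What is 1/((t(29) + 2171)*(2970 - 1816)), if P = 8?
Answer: 1/2529568 ≈ 3.9532e-7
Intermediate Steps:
t(T) = -8 + T (t(T) = T - 1*8 = T - 8 = -8 + T)
1/((t(29) + 2171)*(2970 - 1816)) = 1/(((-8 + 29) + 2171)*(2970 - 1816)) = 1/((21 + 2171)*1154) = 1/(2192*1154) = 1/2529568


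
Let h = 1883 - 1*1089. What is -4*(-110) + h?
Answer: 1234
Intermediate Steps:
h = 794 (h = 1883 - 1089 = 794)
-4*(-110) + h = -4*(-110) + 794 = 440 + 794 = 1234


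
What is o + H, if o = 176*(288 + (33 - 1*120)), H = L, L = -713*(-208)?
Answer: 183680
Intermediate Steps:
L = 148304
H = 148304
o = 35376 (o = 176*(288 + (33 - 120)) = 176*(288 - 87) = 176*201 = 35376)
o + H = 35376 + 148304 = 183680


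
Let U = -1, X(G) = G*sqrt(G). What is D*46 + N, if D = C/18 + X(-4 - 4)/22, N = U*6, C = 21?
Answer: 143/3 - 368*I*sqrt(2)/11 ≈ 47.667 - 47.312*I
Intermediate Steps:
X(G) = G**(3/2)
N = -6 (N = -1*6 = -6)
D = 7/6 - 8*I*sqrt(2)/11 (D = 21/18 + (-4 - 4)**(3/2)/22 = 21*(1/18) + (-8)**(3/2)*(1/22) = 7/6 - 16*I*sqrt(2)*(1/22) = 7/6 - 8*I*sqrt(2)/11 ≈ 1.1667 - 1.0285*I)
D*46 + N = (7/6 - 8*I*sqrt(2)/11)*46 - 6 = (161/3 - 368*I*sqrt(2)/11) - 6 = 143/3 - 368*I*sqrt(2)/11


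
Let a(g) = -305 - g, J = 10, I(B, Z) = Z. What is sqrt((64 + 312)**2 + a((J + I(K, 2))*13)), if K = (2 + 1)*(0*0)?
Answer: sqrt(140915) ≈ 375.39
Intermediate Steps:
K = 0 (K = 3*0 = 0)
sqrt((64 + 312)**2 + a((J + I(K, 2))*13)) = sqrt((64 + 312)**2 + (-305 - (10 + 2)*13)) = sqrt(376**2 + (-305 - 12*13)) = sqrt(141376 + (-305 - 1*156)) = sqrt(141376 + (-305 - 156)) = sqrt(141376 - 461) = sqrt(140915)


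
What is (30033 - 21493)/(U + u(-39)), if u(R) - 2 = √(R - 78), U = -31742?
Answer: -90353200/335809239 - 8540*I*√13/335809239 ≈ -0.26906 - 9.1693e-5*I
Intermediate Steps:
u(R) = 2 + √(-78 + R) (u(R) = 2 + √(R - 78) = 2 + √(-78 + R))
(30033 - 21493)/(U + u(-39)) = (30033 - 21493)/(-31742 + (2 + √(-78 - 39))) = 8540/(-31742 + (2 + √(-117))) = 8540/(-31742 + (2 + 3*I*√13)) = 8540/(-31740 + 3*I*√13)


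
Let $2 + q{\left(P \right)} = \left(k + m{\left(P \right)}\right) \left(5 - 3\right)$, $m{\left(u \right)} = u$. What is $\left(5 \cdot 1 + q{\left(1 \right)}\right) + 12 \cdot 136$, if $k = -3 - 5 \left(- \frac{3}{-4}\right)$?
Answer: $\frac{3247}{2} \approx 1623.5$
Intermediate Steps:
$k = - \frac{27}{4}$ ($k = -3 - 5 \left(\left(-3\right) \left(- \frac{1}{4}\right)\right) = -3 - \frac{15}{4} = - \frac{27}{4} \approx -6.75$)
$q{\left(P \right)} = - \frac{31}{2} + 2 P$ ($q{\left(P \right)} = -2 + \left(- \frac{27}{4} + P\right) \left(5 - 3\right) = -2 + \left(- \frac{27}{4} + P\right) 2 = -2 + \left(- \frac{27}{2} + 2 P\right) = - \frac{31}{2} + 2 P$)
$\left(5 \cdot 1 + q{\left(1 \right)}\right) + 12 \cdot 136 = \left(5 \cdot 1 + \left(- \frac{31}{2} + 2 \cdot 1\right)\right) + 12 \cdot 136 = \left(5 + \left(- \frac{31}{2} + 2\right)\right) + 1632 = \left(5 - \frac{27}{2}\right) + 1632 = - \frac{17}{2} + 1632 = \frac{3247}{2}$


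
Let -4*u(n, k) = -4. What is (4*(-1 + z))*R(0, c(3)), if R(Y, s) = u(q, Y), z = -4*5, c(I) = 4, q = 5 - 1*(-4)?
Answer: -84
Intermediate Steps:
q = 9 (q = 5 + 4 = 9)
z = -20
u(n, k) = 1 (u(n, k) = -¼*(-4) = 1)
R(Y, s) = 1
(4*(-1 + z))*R(0, c(3)) = (4*(-1 - 20))*1 = (4*(-21))*1 = -84*1 = -84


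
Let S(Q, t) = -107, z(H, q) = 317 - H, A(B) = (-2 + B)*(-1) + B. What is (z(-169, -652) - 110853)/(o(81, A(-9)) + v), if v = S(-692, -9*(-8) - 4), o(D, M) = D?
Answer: 110367/26 ≈ 4244.9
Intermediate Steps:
A(B) = 2 (A(B) = (2 - B) + B = 2)
v = -107
(z(-169, -652) - 110853)/(o(81, A(-9)) + v) = ((317 - 1*(-169)) - 110853)/(81 - 107) = ((317 + 169) - 110853)/(-26) = (486 - 110853)*(-1/26) = -110367*(-1/26) = 110367/26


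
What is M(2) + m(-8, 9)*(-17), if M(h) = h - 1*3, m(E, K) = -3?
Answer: 50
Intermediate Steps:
M(h) = -3 + h (M(h) = h - 3 = -3 + h)
M(2) + m(-8, 9)*(-17) = (-3 + 2) - 3*(-17) = -1 + 51 = 50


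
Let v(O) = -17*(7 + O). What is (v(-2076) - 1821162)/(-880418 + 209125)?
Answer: 1785989/671293 ≈ 2.6605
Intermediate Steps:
v(O) = -119 - 17*O
(v(-2076) - 1821162)/(-880418 + 209125) = ((-119 - 17*(-2076)) - 1821162)/(-880418 + 209125) = ((-119 + 35292) - 1821162)/(-671293) = (35173 - 1821162)*(-1/671293) = -1785989*(-1/671293) = 1785989/671293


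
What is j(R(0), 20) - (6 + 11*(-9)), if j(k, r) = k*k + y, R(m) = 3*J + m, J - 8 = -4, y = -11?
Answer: 226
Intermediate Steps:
J = 4 (J = 8 - 4 = 4)
R(m) = 12 + m (R(m) = 3*4 + m = 12 + m)
j(k, r) = -11 + k² (j(k, r) = k*k - 11 = k² - 11 = -11 + k²)
j(R(0), 20) - (6 + 11*(-9)) = (-11 + (12 + 0)²) - (6 + 11*(-9)) = (-11 + 12²) - (6 - 99) = (-11 + 144) - 1*(-93) = 133 + 93 = 226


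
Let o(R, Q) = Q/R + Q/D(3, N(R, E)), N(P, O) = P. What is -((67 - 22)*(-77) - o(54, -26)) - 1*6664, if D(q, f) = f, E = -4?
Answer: -86399/27 ≈ -3200.0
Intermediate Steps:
o(R, Q) = 2*Q/R (o(R, Q) = Q/R + Q/R = 2*Q/R)
-((67 - 22)*(-77) - o(54, -26)) - 1*6664 = -((67 - 22)*(-77) - 2*(-26)/54) - 1*6664 = -(45*(-77) - 2*(-26)/54) - 6664 = -(-3465 - 1*(-26/27)) - 6664 = -(-3465 + 26/27) - 6664 = -1*(-93529/27) - 6664 = 93529/27 - 6664 = -86399/27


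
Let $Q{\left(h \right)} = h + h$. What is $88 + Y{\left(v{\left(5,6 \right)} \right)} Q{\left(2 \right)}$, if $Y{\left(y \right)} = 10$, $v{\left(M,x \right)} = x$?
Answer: $128$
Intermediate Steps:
$Q{\left(h \right)} = 2 h$
$88 + Y{\left(v{\left(5,6 \right)} \right)} Q{\left(2 \right)} = 88 + 10 \cdot 2 \cdot 2 = 88 + 10 \cdot 4 = 88 + 40 = 128$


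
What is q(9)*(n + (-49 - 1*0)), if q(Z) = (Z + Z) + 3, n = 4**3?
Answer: 315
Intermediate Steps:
n = 64
q(Z) = 3 + 2*Z (q(Z) = 2*Z + 3 = 3 + 2*Z)
q(9)*(n + (-49 - 1*0)) = (3 + 2*9)*(64 + (-49 - 1*0)) = (3 + 18)*(64 + (-49 + 0)) = 21*(64 - 49) = 21*15 = 315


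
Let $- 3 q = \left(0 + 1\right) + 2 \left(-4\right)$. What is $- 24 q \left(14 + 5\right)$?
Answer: $-1064$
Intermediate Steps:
$q = \frac{7}{3}$ ($q = - \frac{\left(0 + 1\right) + 2 \left(-4\right)}{3} = - \frac{1 - 8}{3} = \left(- \frac{1}{3}\right) \left(-7\right) = \frac{7}{3} \approx 2.3333$)
$- 24 q \left(14 + 5\right) = - 24 \frac{7 \left(14 + 5\right)}{3} = - 24 \cdot \frac{7}{3} \cdot 19 = \left(-24\right) \frac{133}{3} = -1064$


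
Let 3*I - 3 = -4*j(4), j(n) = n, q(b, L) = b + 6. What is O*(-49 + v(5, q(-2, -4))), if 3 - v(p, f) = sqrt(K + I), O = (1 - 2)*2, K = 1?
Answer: 92 + 2*I*sqrt(30)/3 ≈ 92.0 + 3.6515*I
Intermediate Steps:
q(b, L) = 6 + b
I = -13/3 (I = 1 + (-4*4)/3 = 1 + (1/3)*(-16) = 1 - 16/3 = -13/3 ≈ -4.3333)
O = -2 (O = -1*2 = -2)
v(p, f) = 3 - I*sqrt(30)/3 (v(p, f) = 3 - sqrt(1 - 13/3) = 3 - sqrt(-10/3) = 3 - I*sqrt(30)/3)
O*(-49 + v(5, q(-2, -4))) = -2*(-49 + (3 - I*sqrt(30)/3)) = -2*(-46 - I*sqrt(30)/3) = 92 + 2*I*sqrt(30)/3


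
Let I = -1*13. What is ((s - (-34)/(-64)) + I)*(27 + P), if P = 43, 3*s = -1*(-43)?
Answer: 2695/48 ≈ 56.146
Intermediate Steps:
s = 43/3 (s = (-1*(-43))/3 = (⅓)*43 = 43/3 ≈ 14.333)
I = -13
((s - (-34)/(-64)) + I)*(27 + P) = ((43/3 - (-34)/(-64)) - 13)*(27 + 43) = ((43/3 - (-34)*(-1)/64) - 13)*70 = ((43/3 - 1*17/32) - 13)*70 = ((43/3 - 17/32) - 13)*70 = (1325/96 - 13)*70 = (77/96)*70 = 2695/48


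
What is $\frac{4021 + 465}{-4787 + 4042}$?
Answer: $- \frac{4486}{745} \approx -6.0215$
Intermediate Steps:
$\frac{4021 + 465}{-4787 + 4042} = \frac{4486}{-745} = 4486 \left(- \frac{1}{745}\right) = - \frac{4486}{745}$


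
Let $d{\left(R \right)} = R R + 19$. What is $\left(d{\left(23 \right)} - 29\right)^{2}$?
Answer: $269361$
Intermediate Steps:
$d{\left(R \right)} = 19 + R^{2}$ ($d{\left(R \right)} = R^{2} + 19 = 19 + R^{2}$)
$\left(d{\left(23 \right)} - 29\right)^{2} = \left(\left(19 + 23^{2}\right) - 29\right)^{2} = \left(\left(19 + 529\right) - 29\right)^{2} = \left(548 - 29\right)^{2} = 519^{2} = 269361$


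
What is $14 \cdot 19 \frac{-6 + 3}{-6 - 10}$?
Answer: $\frac{399}{8} \approx 49.875$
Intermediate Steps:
$14 \cdot 19 \frac{-6 + 3}{-6 - 10} = 266 \left(- \frac{3}{-16}\right) = 266 \left(\left(-3\right) \left(- \frac{1}{16}\right)\right) = 266 \cdot \frac{3}{16} = \frac{399}{8}$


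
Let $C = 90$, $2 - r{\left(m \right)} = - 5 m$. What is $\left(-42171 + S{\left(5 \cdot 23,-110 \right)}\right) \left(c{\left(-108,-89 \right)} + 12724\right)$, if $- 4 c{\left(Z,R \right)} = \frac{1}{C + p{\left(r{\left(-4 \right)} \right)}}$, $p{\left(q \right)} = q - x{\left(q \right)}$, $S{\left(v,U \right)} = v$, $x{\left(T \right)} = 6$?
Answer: $- \frac{17658972695}{33} \approx -5.3512 \cdot 10^{8}$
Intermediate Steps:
$r{\left(m \right)} = 2 + 5 m$ ($r{\left(m \right)} = 2 - - 5 m = 2 + 5 m$)
$p{\left(q \right)} = -6 + q$ ($p{\left(q \right)} = q - 6 = -6 + q$)
$c{\left(Z,R \right)} = - \frac{1}{264}$ ($c{\left(Z,R \right)} = - \frac{1}{4 \left(90 + \left(-6 + \left(2 + 5 \left(-4\right)\right)\right)\right)} = - \frac{1}{4 \left(90 + \left(-6 + \left(2 - 20\right)\right)\right)} = - \frac{1}{4 \left(90 - 24\right)} = - \frac{1}{4 \cdot 66} = \left(- \frac{1}{4}\right) \frac{1}{66} = - \frac{1}{264}$)
$\left(-42171 + S{\left(5 \cdot 23,-110 \right)}\right) \left(c{\left(-108,-89 \right)} + 12724\right) = \left(-42171 + 5 \cdot 23\right) \left(- \frac{1}{264} + 12724\right) = \left(-42171 + 115\right) \frac{3359135}{264} = \left(-42056\right) \frac{3359135}{264} = - \frac{17658972695}{33}$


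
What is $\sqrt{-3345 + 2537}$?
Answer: $2 i \sqrt{202} \approx 28.425 i$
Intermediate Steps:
$\sqrt{-3345 + 2537} = \sqrt{-808} = 2 i \sqrt{202}$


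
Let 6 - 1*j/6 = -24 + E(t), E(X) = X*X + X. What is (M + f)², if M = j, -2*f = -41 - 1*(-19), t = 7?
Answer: 21025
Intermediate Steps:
E(X) = X + X² (E(X) = X² + X = X + X²)
f = 11 (f = -(-41 - 1*(-19))/2 = -(-41 + 19)/2 = -½*(-22) = 11)
j = -156 (j = 36 - 6*(-24 + 7*(1 + 7)) = 36 - 6*(-24 + 7*8) = 36 - 6*(-24 + 56) = 36 - 6*32 = 36 - 192 = -156)
M = -156
(M + f)² = (-156 + 11)² = (-145)² = 21025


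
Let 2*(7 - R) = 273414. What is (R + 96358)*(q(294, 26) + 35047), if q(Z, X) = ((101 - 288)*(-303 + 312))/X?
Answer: -18346311169/13 ≈ -1.4113e+9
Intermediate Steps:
R = -136700 (R = 7 - 1/2*273414 = 7 - 136707 = -136700)
q(Z, X) = -1683/X (q(Z, X) = (-187*9)/X = -1683/X)
(R + 96358)*(q(294, 26) + 35047) = (-136700 + 96358)*(-1683/26 + 35047) = -40342*(-1683*1/26 + 35047) = -40342*(-1683/26 + 35047) = -40342*909539/26 = -18346311169/13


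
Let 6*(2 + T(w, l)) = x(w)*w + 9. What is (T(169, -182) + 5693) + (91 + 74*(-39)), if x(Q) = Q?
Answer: 22973/3 ≈ 7657.7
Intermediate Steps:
T(w, l) = -½ + w²/6 (T(w, l) = -2 + (w*w + 9)/6 = -2 + (w² + 9)/6 = -2 + (9 + w²)/6 = -2 + (3/2 + w²/6) = -½ + w²/6)
(T(169, -182) + 5693) + (91 + 74*(-39)) = ((-½ + (⅙)*169²) + 5693) + (91 + 74*(-39)) = ((-½ + (⅙)*28561) + 5693) + (91 - 2886) = ((-½ + 28561/6) + 5693) - 2795 = (14279/3 + 5693) - 2795 = 31358/3 - 2795 = 22973/3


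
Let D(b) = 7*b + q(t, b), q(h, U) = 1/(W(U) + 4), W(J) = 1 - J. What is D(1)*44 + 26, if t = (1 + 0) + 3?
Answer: 345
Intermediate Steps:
t = 4 (t = 1 + 3 = 4)
q(h, U) = 1/(5 - U) (q(h, U) = 1/((1 - U) + 4) = 1/(5 - U))
D(b) = -1/(-5 + b) + 7*b (D(b) = 7*b - 1/(-5 + b) = -1/(-5 + b) + 7*b)
D(1)*44 + 26 = ((-1 + 7*1*(-5 + 1))/(-5 + 1))*44 + 26 = ((-1 + 7*1*(-4))/(-4))*44 + 26 = -(-1 - 28)/4*44 + 26 = -¼*(-29)*44 + 26 = (29/4)*44 + 26 = 319 + 26 = 345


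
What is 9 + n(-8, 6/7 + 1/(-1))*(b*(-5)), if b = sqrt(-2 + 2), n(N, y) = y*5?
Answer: 9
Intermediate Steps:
n(N, y) = 5*y
b = 0 (b = sqrt(0) = 0)
9 + n(-8, 6/7 + 1/(-1))*(b*(-5)) = 9 + (5*(6/7 + 1/(-1)))*(0*(-5)) = 9 + (5*(6*(1/7) + 1*(-1)))*0 = 9 + (5*(6/7 - 1))*0 = 9 + (5*(-1/7))*0 = 9 - 5/7*0 = 9 + 0 = 9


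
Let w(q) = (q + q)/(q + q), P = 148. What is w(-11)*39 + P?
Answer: 187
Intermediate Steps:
w(q) = 1 (w(q) = (2*q)/((2*q)) = (2*q)*(1/(2*q)) = 1)
w(-11)*39 + P = 1*39 + 148 = 39 + 148 = 187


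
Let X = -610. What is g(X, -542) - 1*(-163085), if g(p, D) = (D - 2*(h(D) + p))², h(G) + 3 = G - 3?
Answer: 3310161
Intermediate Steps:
h(G) = -6 + G (h(G) = -3 + (G - 3) = -3 + (-3 + G) = -6 + G)
g(p, D) = (12 - D - 2*p)² (g(p, D) = (D - 2*((-6 + D) + p))² = (D - 2*(-6 + D + p))² = (D + (12 - 2*D - 2*p))² = (12 - D - 2*p)²)
g(X, -542) - 1*(-163085) = (-12 - 542 + 2*(-610))² - 1*(-163085) = (-12 - 542 - 1220)² + 163085 = (-1774)² + 163085 = 3147076 + 163085 = 3310161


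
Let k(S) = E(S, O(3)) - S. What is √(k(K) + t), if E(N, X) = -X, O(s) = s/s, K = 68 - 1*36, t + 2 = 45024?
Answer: √44989 ≈ 212.11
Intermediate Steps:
t = 45022 (t = -2 + 45024 = 45022)
K = 32 (K = 68 - 36 = 32)
O(s) = 1
k(S) = -1 - S (k(S) = -1*1 - S = -1 - S)
√(k(K) + t) = √((-1 - 1*32) + 45022) = √((-1 - 32) + 45022) = √(-33 + 45022) = √44989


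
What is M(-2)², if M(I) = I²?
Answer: 16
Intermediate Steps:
M(-2)² = ((-2)²)² = 4² = 16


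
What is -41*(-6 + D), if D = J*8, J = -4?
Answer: 1558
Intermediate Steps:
D = -32 (D = -4*8 = -32)
-41*(-6 + D) = -41*(-6 - 32) = -41*(-38) = 1558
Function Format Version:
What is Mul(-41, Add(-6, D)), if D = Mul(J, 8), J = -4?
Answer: 1558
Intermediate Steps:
D = -32 (D = Mul(-4, 8) = -32)
Mul(-41, Add(-6, D)) = Mul(-41, Add(-6, -32)) = Mul(-41, -38) = 1558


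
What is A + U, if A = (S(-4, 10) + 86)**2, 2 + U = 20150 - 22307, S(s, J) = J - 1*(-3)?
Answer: 7642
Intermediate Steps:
S(s, J) = 3 + J (S(s, J) = J + 3 = 3 + J)
U = -2159 (U = -2 + (20150 - 22307) = -2 - 2157 = -2159)
A = 9801 (A = ((3 + 10) + 86)**2 = (13 + 86)**2 = 99**2 = 9801)
A + U = 9801 - 2159 = 7642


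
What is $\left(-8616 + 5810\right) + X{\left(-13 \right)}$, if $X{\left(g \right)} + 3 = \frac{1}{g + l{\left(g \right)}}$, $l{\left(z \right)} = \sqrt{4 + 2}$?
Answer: $- \frac{457880}{163} - \frac{\sqrt{6}}{163} \approx -2809.1$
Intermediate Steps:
$l{\left(z \right)} = \sqrt{6}$
$X{\left(g \right)} = -3 + \frac{1}{g + \sqrt{6}}$
$\left(-8616 + 5810\right) + X{\left(-13 \right)} = \left(-8616 + 5810\right) + \frac{1 - -39 - 3 \sqrt{6}}{-13 + \sqrt{6}} = -2806 + \frac{1 + 39 - 3 \sqrt{6}}{-13 + \sqrt{6}} = -2806 + \frac{40 - 3 \sqrt{6}}{-13 + \sqrt{6}}$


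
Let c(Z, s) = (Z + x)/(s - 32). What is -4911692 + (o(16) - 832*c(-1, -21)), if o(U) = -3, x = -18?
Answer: -260335643/53 ≈ -4.9120e+6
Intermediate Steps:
c(Z, s) = (-18 + Z)/(-32 + s) (c(Z, s) = (Z - 18)/(s - 32) = (-18 + Z)/(-32 + s))
-4911692 + (o(16) - 832*c(-1, -21)) = -4911692 + (-3 - 832*(-18 - 1)/(-32 - 21)) = -4911692 + (-3 - 832*(-19)/(-53)) = -4911692 + (-3 - (-832)*(-19)/53) = -4911692 + (-3 - 832*19/53) = -4911692 + (-3 - 15808/53) = -4911692 - 15967/53 = -260335643/53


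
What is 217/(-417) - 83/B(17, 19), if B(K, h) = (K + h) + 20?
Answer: -46763/23352 ≈ -2.0025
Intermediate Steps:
B(K, h) = 20 + K + h
217/(-417) - 83/B(17, 19) = 217/(-417) - 83/(20 + 17 + 19) = 217*(-1/417) - 83/56 = -217/417 - 83*1/56 = -217/417 - 83/56 = -46763/23352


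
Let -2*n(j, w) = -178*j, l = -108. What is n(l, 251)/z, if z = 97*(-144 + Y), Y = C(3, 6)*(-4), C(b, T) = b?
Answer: 801/1261 ≈ 0.63521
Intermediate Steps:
Y = -12 (Y = 3*(-4) = -12)
n(j, w) = 89*j (n(j, w) = -(-89)*j = 89*j)
z = -15132 (z = 97*(-144 - 12) = 97*(-156) = -15132)
n(l, 251)/z = (89*(-108))/(-15132) = -9612*(-1/15132) = 801/1261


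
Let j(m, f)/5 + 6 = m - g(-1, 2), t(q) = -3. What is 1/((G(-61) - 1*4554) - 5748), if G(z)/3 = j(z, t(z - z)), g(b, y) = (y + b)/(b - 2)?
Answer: -1/11302 ≈ -8.8480e-5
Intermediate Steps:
g(b, y) = (b + y)/(-2 + b)
j(m, f) = -85/3 + 5*m (j(m, f) = -30 + 5*(m - (-1 + 2)/(-2 - 1)) = -30 + 5*(m - 1/(-3)) = -30 + 5*(m - (-1)/3) = -30 + 5*(m - 1*(-⅓)) = -30 + 5*(m + ⅓) = -30 + 5*(⅓ + m) = -30 + (5/3 + 5*m) = -85/3 + 5*m)
G(z) = -85 + 15*z (G(z) = 3*(-85/3 + 5*z) = -85 + 15*z)
1/((G(-61) - 1*4554) - 5748) = 1/(((-85 + 15*(-61)) - 1*4554) - 5748) = 1/(((-85 - 915) - 4554) - 5748) = 1/((-1000 - 4554) - 5748) = 1/(-5554 - 5748) = 1/(-11302) = -1/11302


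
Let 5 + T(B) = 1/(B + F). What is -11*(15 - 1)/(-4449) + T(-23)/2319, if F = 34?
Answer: 1229380/37829847 ≈ 0.032498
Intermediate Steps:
T(B) = -5 + 1/(34 + B) (T(B) = -5 + 1/(B + 34) = -5 + 1/(34 + B))
-11*(15 - 1)/(-4449) + T(-23)/2319 = -11*(15 - 1)/(-4449) + ((-169 - 5*(-23))/(34 - 23))/2319 = -11*14*(-1/4449) + ((-169 + 115)/11)*(1/2319) = -154*(-1/4449) + ((1/11)*(-54))*(1/2319) = 154/4449 - 54/11*1/2319 = 154/4449 - 18/8503 = 1229380/37829847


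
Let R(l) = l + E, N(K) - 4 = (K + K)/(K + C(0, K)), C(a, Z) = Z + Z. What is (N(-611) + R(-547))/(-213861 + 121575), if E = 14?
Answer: 1585/276858 ≈ 0.0057250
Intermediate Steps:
C(a, Z) = 2*Z
N(K) = 14/3 (N(K) = 4 + (K + K)/(K + 2*K) = 4 + (2*K)/((3*K)) = 4 + (2*K)*(1/(3*K)) = 4 + 2/3 = 14/3)
R(l) = 14 + l (R(l) = l + 14 = 14 + l)
(N(-611) + R(-547))/(-213861 + 121575) = (14/3 + (14 - 547))/(-213861 + 121575) = (14/3 - 533)/(-92286) = -1585/3*(-1/92286) = 1585/276858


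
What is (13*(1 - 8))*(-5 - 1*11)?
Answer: 1456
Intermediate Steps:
(13*(1 - 8))*(-5 - 1*11) = (13*(-7))*(-5 - 11) = -91*(-16) = 1456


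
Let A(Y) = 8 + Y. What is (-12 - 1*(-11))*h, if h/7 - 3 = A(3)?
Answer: -98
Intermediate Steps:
h = 98 (h = 21 + 7*(8 + 3) = 21 + 7*11 = 21 + 77 = 98)
(-12 - 1*(-11))*h = (-12 - 1*(-11))*98 = (-12 + 11)*98 = -1*98 = -98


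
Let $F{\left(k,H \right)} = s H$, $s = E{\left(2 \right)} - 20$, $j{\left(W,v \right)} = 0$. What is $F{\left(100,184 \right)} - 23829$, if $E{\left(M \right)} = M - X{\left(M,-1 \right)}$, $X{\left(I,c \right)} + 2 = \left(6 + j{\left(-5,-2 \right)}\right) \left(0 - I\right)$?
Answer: $-24565$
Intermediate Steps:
$X{\left(I,c \right)} = -2 - 6 I$ ($X{\left(I,c \right)} = -2 + \left(6 + 0\right) \left(0 - I\right) = -2 + 6 \left(- I\right) = -2 - 6 I$)
$E{\left(M \right)} = 2 + 7 M$ ($E{\left(M \right)} = M - \left(-2 - 6 M\right) = M + \left(2 + 6 M\right) = 2 + 7 M$)
$s = -4$ ($s = \left(2 + 7 \cdot 2\right) - 20 = \left(2 + 14\right) - 20 = 16 - 20 = -4$)
$F{\left(k,H \right)} = - 4 H$
$F{\left(100,184 \right)} - 23829 = \left(-4\right) 184 - 23829 = -736 - 23829 = -24565$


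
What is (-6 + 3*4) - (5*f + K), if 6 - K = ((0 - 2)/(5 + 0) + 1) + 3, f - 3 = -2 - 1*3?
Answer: 68/5 ≈ 13.600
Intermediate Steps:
f = -2 (f = 3 + (-2 - 1*3) = 3 + (-2 - 3) = 3 - 5 = -2)
K = 12/5 (K = 6 - (((0 - 2)/(5 + 0) + 1) + 3) = 6 - ((-2/5 + 1) + 3) = 6 - ((-2*⅕ + 1) + 3) = 6 - ((-⅖ + 1) + 3) = 6 - (⅗ + 3) = 6 - 1*18/5 = 6 - 18/5 = 12/5 ≈ 2.4000)
(-6 + 3*4) - (5*f + K) = (-6 + 3*4) - (5*(-2) + 12/5) = (-6 + 12) - (-10 + 12/5) = 6 - 1*(-38/5) = 6 + 38/5 = 68/5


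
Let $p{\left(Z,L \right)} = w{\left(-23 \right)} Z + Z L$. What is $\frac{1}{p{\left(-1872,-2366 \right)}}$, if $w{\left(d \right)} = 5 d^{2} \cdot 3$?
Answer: $- \frac{1}{10425168} \approx -9.5922 \cdot 10^{-8}$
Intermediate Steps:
$w{\left(d \right)} = 15 d^{2}$
$p{\left(Z,L \right)} = 7935 Z + L Z$ ($p{\left(Z,L \right)} = 15 \left(-23\right)^{2} Z + Z L = 15 \cdot 529 Z + L Z = 7935 Z + L Z$)
$\frac{1}{p{\left(-1872,-2366 \right)}} = \frac{1}{\left(-1872\right) \left(7935 - 2366\right)} = \frac{1}{\left(-1872\right) 5569} = \frac{1}{-10425168} = - \frac{1}{10425168}$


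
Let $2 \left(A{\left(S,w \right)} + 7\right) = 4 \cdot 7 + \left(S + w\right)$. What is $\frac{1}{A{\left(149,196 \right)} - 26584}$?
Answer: $- \frac{2}{52809} \approx -3.7872 \cdot 10^{-5}$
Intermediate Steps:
$A{\left(S,w \right)} = 7 + \frac{S}{2} + \frac{w}{2}$ ($A{\left(S,w \right)} = -7 + \frac{4 \cdot 7 + \left(S + w\right)}{2} = -7 + \frac{28 + \left(S + w\right)}{2} = -7 + \frac{28 + S + w}{2} = -7 + \left(14 + \frac{S}{2} + \frac{w}{2}\right) = 7 + \frac{S}{2} + \frac{w}{2}$)
$\frac{1}{A{\left(149,196 \right)} - 26584} = \frac{1}{\left(7 + \frac{1}{2} \cdot 149 + \frac{1}{2} \cdot 196\right) - 26584} = \frac{1}{\left(7 + \frac{149}{2} + 98\right) - 26584} = \frac{1}{\frac{359}{2} - 26584} = \frac{1}{- \frac{52809}{2}} = - \frac{2}{52809}$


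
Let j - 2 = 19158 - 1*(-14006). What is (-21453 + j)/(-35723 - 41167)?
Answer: -11713/76890 ≈ -0.15233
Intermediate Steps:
j = 33166 (j = 2 + (19158 - 1*(-14006)) = 2 + (19158 + 14006) = 2 + 33164 = 33166)
(-21453 + j)/(-35723 - 41167) = (-21453 + 33166)/(-35723 - 41167) = 11713/(-76890) = 11713*(-1/76890) = -11713/76890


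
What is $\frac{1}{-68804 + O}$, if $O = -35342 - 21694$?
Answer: $- \frac{1}{125840} \approx -7.9466 \cdot 10^{-6}$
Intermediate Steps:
$O = -57036$
$\frac{1}{-68804 + O} = \frac{1}{-68804 - 57036} = \frac{1}{-125840} = - \frac{1}{125840}$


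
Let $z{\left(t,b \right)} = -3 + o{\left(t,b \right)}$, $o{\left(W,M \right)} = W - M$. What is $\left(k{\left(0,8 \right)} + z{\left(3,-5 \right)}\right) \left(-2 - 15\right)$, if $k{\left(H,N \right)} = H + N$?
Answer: $-221$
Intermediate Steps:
$z{\left(t,b \right)} = -3 + t - b$ ($z{\left(t,b \right)} = -3 - \left(b - t\right) = -3 + t - b$)
$\left(k{\left(0,8 \right)} + z{\left(3,-5 \right)}\right) \left(-2 - 15\right) = \left(\left(0 + 8\right) - -5\right) \left(-2 - 15\right) = \left(8 + \left(-3 + 3 + 5\right)\right) \left(-17\right) = \left(8 + 5\right) \left(-17\right) = 13 \left(-17\right) = -221$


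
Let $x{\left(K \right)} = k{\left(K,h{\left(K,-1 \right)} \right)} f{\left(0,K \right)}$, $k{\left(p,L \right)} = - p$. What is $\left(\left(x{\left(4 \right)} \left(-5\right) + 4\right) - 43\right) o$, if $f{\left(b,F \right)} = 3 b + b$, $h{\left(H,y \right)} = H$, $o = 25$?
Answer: $-975$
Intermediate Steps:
$f{\left(b,F \right)} = 4 b$
$x{\left(K \right)} = 0$ ($x{\left(K \right)} = - K 4 \cdot 0 = - K 0 = 0$)
$\left(\left(x{\left(4 \right)} \left(-5\right) + 4\right) - 43\right) o = \left(\left(0 \left(-5\right) + 4\right) - 43\right) 25 = \left(\left(0 + 4\right) - 43\right) 25 = \left(4 - 43\right) 25 = \left(-39\right) 25 = -975$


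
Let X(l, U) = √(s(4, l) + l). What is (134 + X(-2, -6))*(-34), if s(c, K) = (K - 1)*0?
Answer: -4556 - 34*I*√2 ≈ -4556.0 - 48.083*I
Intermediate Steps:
s(c, K) = 0 (s(c, K) = (-1 + K)*0 = 0)
X(l, U) = √l (X(l, U) = √(0 + l) = √l)
(134 + X(-2, -6))*(-34) = (134 + √(-2))*(-34) = (134 + I*√2)*(-34) = -4556 - 34*I*√2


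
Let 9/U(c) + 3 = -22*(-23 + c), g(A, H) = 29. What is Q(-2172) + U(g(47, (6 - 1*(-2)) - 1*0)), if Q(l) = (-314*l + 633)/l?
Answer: -3413929/10860 ≈ -314.36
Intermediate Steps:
Q(l) = (633 - 314*l)/l
U(c) = 9/(503 - 22*c) (U(c) = 9/(-3 - 22*(-23 + c)) = 9/(-3 + (506 - 22*c)) = 9/(503 - 22*c))
Q(-2172) + U(g(47, (6 - 1*(-2)) - 1*0)) = (-314 + 633/(-2172)) - 9/(-503 + 22*29) = (-314 + 633*(-1/2172)) - 9/(-503 + 638) = (-314 - 211/724) - 9/135 = -227547/724 - 9*1/135 = -227547/724 - 1/15 = -3413929/10860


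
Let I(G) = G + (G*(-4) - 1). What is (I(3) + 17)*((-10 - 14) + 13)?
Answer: -77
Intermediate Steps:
I(G) = -1 - 3*G (I(G) = G + (-4*G - 1) = G + (-1 - 4*G) = -1 - 3*G)
(I(3) + 17)*((-10 - 14) + 13) = ((-1 - 3*3) + 17)*((-10 - 14) + 13) = ((-1 - 9) + 17)*(-24 + 13) = (-10 + 17)*(-11) = 7*(-11) = -77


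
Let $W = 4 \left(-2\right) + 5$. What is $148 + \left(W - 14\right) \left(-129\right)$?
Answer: $2341$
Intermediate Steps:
$W = -3$ ($W = -8 + 5 = -3$)
$148 + \left(W - 14\right) \left(-129\right) = 148 + \left(-3 - 14\right) \left(-129\right) = 148 - -2193 = 148 + 2193 = 2341$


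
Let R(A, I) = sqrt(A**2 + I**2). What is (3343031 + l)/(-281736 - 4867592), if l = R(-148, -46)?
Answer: -3343031/5149328 - sqrt(6005)/2574664 ≈ -0.64925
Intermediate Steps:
l = 2*sqrt(6005) (l = sqrt((-148)**2 + (-46)**2) = sqrt(21904 + 2116) = sqrt(24020) = 2*sqrt(6005) ≈ 154.98)
(3343031 + l)/(-281736 - 4867592) = (3343031 + 2*sqrt(6005))/(-281736 - 4867592) = (3343031 + 2*sqrt(6005))/(-5149328) = (3343031 + 2*sqrt(6005))*(-1/5149328) = -3343031/5149328 - sqrt(6005)/2574664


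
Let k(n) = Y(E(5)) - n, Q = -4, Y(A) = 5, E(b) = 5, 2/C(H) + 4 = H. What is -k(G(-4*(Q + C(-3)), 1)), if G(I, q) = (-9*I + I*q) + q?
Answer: -988/7 ≈ -141.14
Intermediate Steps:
C(H) = 2/(-4 + H)
G(I, q) = q - 9*I + I*q
k(n) = 5 - n
-k(G(-4*(Q + C(-3)), 1)) = -(5 - (1 - (-36)*(-4 + 2/(-4 - 3)) - 4*(-4 + 2/(-4 - 3))*1)) = -(5 - (1 - (-36)*(-4 + 2/(-7)) - 4*(-4 + 2/(-7))*1)) = -(5 - (1 - (-36)*(-4 + 2*(-⅐)) - 4*(-4 + 2*(-⅐))*1)) = -(5 - (1 - (-36)*(-4 - 2/7) - 4*(-4 - 2/7)*1)) = -(5 - (1 - (-36)*(-30)/7 - 4*(-30/7)*1)) = -(5 - (1 - 9*120/7 + (120/7)*1)) = -(5 - (1 - 1080/7 + 120/7)) = -(5 - 1*(-953/7)) = -(5 + 953/7) = -1*988/7 = -988/7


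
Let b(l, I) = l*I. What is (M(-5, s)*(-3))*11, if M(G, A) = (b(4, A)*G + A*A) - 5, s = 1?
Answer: 792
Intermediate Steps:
b(l, I) = I*l
M(G, A) = -5 + A² + 4*A*G (M(G, A) = ((A*4)*G + A*A) - 5 = ((4*A)*G + A²) - 5 = (4*A*G + A²) - 5 = (A² + 4*A*G) - 5 = -5 + A² + 4*A*G)
(M(-5, s)*(-3))*11 = ((-5 + 1² + 4*1*(-5))*(-3))*11 = ((-5 + 1 - 20)*(-3))*11 = -24*(-3)*11 = 72*11 = 792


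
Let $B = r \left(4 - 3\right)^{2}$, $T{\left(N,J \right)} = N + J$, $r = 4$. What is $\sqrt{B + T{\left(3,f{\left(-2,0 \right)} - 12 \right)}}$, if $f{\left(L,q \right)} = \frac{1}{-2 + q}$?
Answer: $\frac{i \sqrt{22}}{2} \approx 2.3452 i$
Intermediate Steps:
$T{\left(N,J \right)} = J + N$
$B = 4$ ($B = 4 \left(4 - 3\right)^{2} = 4 \cdot 1^{2} = 4 \cdot 1 = 4$)
$\sqrt{B + T{\left(3,f{\left(-2,0 \right)} - 12 \right)}} = \sqrt{4 + \left(\left(\frac{1}{-2 + 0} - 12\right) + 3\right)} = \sqrt{4 + \left(\left(\frac{1}{-2} - 12\right) + 3\right)} = \sqrt{4 + \left(\left(- \frac{1}{2} - 12\right) + 3\right)} = \sqrt{4 + \left(- \frac{25}{2} + 3\right)} = \sqrt{4 - \frac{19}{2}} = \sqrt{- \frac{11}{2}} = \frac{i \sqrt{22}}{2}$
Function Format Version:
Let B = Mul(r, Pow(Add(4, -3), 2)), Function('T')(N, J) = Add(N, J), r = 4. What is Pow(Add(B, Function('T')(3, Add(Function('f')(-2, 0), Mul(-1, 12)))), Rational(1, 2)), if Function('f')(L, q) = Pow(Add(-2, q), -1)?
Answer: Mul(Rational(1, 2), I, Pow(22, Rational(1, 2))) ≈ Mul(2.3452, I)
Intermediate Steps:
Function('T')(N, J) = Add(J, N)
B = 4 (B = Mul(4, Pow(Add(4, -3), 2)) = Mul(4, Pow(1, 2)) = Mul(4, 1) = 4)
Pow(Add(B, Function('T')(3, Add(Function('f')(-2, 0), Mul(-1, 12)))), Rational(1, 2)) = Pow(Add(4, Add(Add(Pow(Add(-2, 0), -1), Mul(-1, 12)), 3)), Rational(1, 2)) = Pow(Add(4, Add(Add(Pow(-2, -1), -12), 3)), Rational(1, 2)) = Pow(Add(4, Add(Add(Rational(-1, 2), -12), 3)), Rational(1, 2)) = Pow(Add(4, Add(Rational(-25, 2), 3)), Rational(1, 2)) = Pow(Add(4, Rational(-19, 2)), Rational(1, 2)) = Pow(Rational(-11, 2), Rational(1, 2)) = Mul(Rational(1, 2), I, Pow(22, Rational(1, 2)))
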